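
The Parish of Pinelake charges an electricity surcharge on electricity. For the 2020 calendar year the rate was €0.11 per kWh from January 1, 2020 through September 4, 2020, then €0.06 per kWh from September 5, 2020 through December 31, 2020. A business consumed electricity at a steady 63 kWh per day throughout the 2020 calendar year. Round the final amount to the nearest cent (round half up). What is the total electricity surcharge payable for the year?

€2164.68

January 1 – September 4, 2020: 248 days × 63 kWh/day = 15,624 kWh at €0.11/kWh → €1718.64
September 5 – December 31, 2020: 118 days × 63 kWh/day = 7,434 kWh at €0.06/kWh → €446.04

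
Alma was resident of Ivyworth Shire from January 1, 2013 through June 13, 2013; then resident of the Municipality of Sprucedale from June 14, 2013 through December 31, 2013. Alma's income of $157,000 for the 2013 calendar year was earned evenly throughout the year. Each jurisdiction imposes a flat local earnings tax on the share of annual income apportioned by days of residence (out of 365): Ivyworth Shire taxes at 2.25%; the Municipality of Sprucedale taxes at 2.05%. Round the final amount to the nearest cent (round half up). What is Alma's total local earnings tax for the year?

$3,359.58

Ivyworth Shire, January 1 – June 13, 2013: 164 days → $157,000 × 2.25% × 164/365 = $1,587.2055
The Municipality of Sprucedale, June 14 – December 31, 2013: 201 days → $157,000 × 2.05% × 201/365 = $1,772.3795
Total = $3,359.5849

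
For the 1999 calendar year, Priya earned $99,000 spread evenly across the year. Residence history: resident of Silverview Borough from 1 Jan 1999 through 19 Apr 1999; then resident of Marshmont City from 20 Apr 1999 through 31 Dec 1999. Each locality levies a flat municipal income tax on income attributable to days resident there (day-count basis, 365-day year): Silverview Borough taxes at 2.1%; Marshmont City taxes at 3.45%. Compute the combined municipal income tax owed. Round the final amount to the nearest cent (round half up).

Silverview Borough, 1 Jan – 19 Apr 1999: 109 days → $99,000 × 2.1% × 109/365 = $620.8521
Marshmont City, 20 Apr – 31 Dec 1999: 256 days → $99,000 × 3.45% × 256/365 = $2,395.5288
Total = $3,016.3808

$3,016.38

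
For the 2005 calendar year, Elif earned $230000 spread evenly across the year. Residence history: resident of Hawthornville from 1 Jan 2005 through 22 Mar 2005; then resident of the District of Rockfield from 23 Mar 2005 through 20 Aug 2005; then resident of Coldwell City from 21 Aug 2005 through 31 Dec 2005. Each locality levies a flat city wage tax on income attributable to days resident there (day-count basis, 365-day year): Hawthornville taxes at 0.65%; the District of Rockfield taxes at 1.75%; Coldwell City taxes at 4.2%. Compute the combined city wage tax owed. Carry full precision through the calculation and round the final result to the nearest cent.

$5516.85

Hawthornville, 1 Jan – 22 Mar 2005: 81 days → $230000 × 0.65% × 81/365 = $331.7671
The District of Rockfield, 23 Mar – 20 Aug 2005: 151 days → $230000 × 1.75% × 151/365 = $1665.1370
Coldwell City, 21 Aug – 31 Dec 2005: 133 days → $230000 × 4.2% × 133/365 = $3519.9452
Total = $5516.8493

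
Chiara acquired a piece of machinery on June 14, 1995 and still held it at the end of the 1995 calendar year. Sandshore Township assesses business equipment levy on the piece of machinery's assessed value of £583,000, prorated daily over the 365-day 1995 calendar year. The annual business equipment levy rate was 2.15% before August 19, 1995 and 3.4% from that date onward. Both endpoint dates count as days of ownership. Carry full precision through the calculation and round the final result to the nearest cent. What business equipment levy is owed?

June 14 – August 18, 1995: 66 days at 2.15% → £583,000 × 2.15% × 66/365 = £2,266.5123
August 19 – December 31, 1995: 135 days at 3.4% → £583,000 × 3.4% × 135/365 = £7,331.4247
Total = £9,597.9370

£9,597.94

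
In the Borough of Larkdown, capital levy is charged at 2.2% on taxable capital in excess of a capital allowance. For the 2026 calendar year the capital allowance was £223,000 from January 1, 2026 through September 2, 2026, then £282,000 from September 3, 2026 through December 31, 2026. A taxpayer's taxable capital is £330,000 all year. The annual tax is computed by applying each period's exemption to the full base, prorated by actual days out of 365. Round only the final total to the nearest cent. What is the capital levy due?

£1,927.26

January 1 – September 2, 2026: 245 days, exemption £223,000 → (£330,000 − £223,000) × 2.2% × 245/365 = £1,580.0822
September 3 – December 31, 2026: 120 days, exemption £282,000 → (£330,000 − £282,000) × 2.2% × 120/365 = £347.1781
Total = £1,927.2603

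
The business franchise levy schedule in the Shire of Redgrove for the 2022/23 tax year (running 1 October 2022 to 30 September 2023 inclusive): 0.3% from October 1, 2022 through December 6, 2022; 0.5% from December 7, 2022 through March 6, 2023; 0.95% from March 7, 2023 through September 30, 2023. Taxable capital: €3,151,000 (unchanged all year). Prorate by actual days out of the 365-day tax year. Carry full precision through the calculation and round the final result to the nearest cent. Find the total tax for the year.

€22,678.57

October 1 – December 6, 2022: 67 days at 0.3% → €3,151,000 × 0.3% × 67/365 = €1,735.2082
December 7, 2022 – March 6, 2023: 90 days at 0.5% → €3,151,000 × 0.5% × 90/365 = €3,884.7945
March 7 – September 30, 2023: 208 days at 0.95% → €3,151,000 × 0.95% × 208/365 = €17,058.5644
Total = €22,678.5671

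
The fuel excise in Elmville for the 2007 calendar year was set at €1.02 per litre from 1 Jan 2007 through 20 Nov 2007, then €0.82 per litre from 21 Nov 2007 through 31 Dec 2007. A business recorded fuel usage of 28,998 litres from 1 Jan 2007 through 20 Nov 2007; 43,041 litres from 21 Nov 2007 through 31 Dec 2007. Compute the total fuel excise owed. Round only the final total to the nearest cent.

1 Jan – 20 Nov 2007: 28,998 litres at €1.02/litre → €29,577.96
21 Nov – 31 Dec 2007: 43,041 litres at €0.82/litre → €35,293.62

€64,871.58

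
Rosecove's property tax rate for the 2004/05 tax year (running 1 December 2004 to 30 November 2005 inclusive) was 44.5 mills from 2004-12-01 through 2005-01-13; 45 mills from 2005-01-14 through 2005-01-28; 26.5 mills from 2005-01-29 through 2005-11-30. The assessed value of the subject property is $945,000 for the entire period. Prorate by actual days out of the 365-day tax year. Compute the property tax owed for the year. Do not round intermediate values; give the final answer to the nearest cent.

2004-12-01 to 2005-01-13: 44 days at 44.5 mills → $945,000 × 4.45% × 44/365 = $5,069.3425
2005-01-14 to 2005-01-28: 15 days at 45 mills → $945,000 × 4.5% × 15/365 = $1,747.6027
2005-01-29 to 2005-11-30: 306 days at 26.5 mills → $945,000 × 2.65% × 306/365 = $20,994.5342
Total = $27,811.4795

$27,811.48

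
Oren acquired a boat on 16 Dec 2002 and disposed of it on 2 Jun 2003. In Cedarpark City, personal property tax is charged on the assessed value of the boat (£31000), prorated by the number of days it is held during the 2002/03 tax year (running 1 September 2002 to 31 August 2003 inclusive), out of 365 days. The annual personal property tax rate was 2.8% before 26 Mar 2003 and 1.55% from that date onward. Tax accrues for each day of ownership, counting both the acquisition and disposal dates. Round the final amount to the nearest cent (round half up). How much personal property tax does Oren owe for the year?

£328.64

16 Dec 2002 – 25 Mar 2003: 100 days at 2.8% → £31000 × 2.8% × 100/365 = £237.8082
26 Mar – 2 Jun 2003: 69 days at 1.55% → £31000 × 1.55% × 69/365 = £90.8342
Total = £328.6425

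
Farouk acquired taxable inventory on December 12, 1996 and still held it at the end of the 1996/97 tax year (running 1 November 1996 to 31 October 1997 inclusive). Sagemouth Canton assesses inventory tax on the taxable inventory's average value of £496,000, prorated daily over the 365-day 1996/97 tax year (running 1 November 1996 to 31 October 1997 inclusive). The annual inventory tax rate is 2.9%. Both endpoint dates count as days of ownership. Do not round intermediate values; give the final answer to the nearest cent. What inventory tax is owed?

Days held (December 12, 1996 – October 31, 1997): 324 out of 365
Tax = £496,000 × 2.9% × 324/365 = £12,768.2630

£12,768.26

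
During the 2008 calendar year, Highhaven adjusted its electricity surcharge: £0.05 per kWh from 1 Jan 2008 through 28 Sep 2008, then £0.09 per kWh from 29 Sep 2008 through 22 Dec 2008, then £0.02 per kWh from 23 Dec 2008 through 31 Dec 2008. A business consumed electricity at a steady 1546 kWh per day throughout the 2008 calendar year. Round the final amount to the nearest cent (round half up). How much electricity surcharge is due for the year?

1 Jan – 28 Sep 2008: 272 days × 1546 kWh/day = 420,512 kWh at £0.05/kWh → £21,025.60
29 Sep – 22 Dec 2008: 85 days × 1546 kWh/day = 131,410 kWh at £0.09/kWh → £11,826.90
23 Dec – 31 Dec 2008: 9 days × 1546 kWh/day = 13,914 kWh at £0.02/kWh → £278.28

£33,130.78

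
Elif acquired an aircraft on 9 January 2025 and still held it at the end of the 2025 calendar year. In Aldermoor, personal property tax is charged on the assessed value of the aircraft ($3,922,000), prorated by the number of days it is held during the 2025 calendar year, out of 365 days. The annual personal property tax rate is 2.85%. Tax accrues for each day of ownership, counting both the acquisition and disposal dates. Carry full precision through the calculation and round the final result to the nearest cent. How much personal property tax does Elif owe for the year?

Days held (9 January – 31 December 2025): 357 out of 365
Tax = $3,922,000 × 2.85% × 357/365 = $109,327.0932

$109,327.09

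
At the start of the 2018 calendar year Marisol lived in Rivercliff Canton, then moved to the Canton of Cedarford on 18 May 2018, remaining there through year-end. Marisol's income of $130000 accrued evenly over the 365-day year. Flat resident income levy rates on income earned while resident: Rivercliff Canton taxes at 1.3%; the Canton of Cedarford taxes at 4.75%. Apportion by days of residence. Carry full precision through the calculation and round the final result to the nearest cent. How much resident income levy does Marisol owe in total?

Rivercliff Canton, 1 Jan – 17 May 2018: 137 days → $130000 × 1.3% × 137/365 = $634.3288
The Canton of Cedarford, 18 May – 31 Dec 2018: 228 days → $130000 × 4.75% × 228/365 = $3857.2603
Total = $4491.5890

$4491.59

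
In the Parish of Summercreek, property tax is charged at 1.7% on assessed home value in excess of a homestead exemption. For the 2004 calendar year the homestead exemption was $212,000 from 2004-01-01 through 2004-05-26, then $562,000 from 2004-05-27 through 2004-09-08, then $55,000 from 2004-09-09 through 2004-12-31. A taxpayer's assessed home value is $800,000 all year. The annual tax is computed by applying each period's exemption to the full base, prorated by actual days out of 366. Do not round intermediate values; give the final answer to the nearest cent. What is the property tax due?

2004-01-01 to 2004-05-26: 147 days, exemption $212,000 → ($800,000 − $212,000) × 1.7% × 147/366 = $4,014.7869
2004-05-27 to 2004-09-08: 105 days, exemption $562,000 → ($800,000 − $562,000) × 1.7% × 105/366 = $1,160.7377
2004-09-09 to 2004-12-31: 114 days, exemption $55,000 → ($800,000 − $55,000) × 1.7% × 114/366 = $3,944.8361
Total = $9,120.3607

$9,120.36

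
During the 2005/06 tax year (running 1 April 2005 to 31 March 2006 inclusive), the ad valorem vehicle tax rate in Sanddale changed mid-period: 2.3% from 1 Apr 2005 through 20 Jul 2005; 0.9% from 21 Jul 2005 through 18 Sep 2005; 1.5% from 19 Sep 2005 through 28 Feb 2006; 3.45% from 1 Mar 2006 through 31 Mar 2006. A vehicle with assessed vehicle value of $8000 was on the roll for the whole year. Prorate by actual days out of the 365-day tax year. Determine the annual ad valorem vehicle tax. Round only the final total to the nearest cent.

$144.82

1 Apr – 20 Jul 2005: 111 days at 2.3% → $8000 × 2.3% × 111/365 = $55.9562
21 Jul – 18 Sep 2005: 60 days at 0.9% → $8000 × 0.9% × 60/365 = $11.8356
19 Sep 2005 – 28 Feb 2006: 163 days at 1.5% → $8000 × 1.5% × 163/365 = $53.5890
1 Mar – 31 Mar 2006: 31 days at 3.45% → $8000 × 3.45% × 31/365 = $23.4411
Total = $144.8219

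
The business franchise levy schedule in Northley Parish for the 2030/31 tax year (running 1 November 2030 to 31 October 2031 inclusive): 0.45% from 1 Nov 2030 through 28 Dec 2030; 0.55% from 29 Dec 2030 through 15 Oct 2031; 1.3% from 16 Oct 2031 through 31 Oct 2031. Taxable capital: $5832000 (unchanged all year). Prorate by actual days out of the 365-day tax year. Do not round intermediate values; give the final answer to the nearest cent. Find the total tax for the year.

$33066.64

1 Nov – 28 Dec 2030: 58 days at 0.45% → $5832000 × 0.45% × 58/365 = $4170.2795
29 Dec 2030 – 15 Oct 2031: 291 days at 0.55% → $5832000 × 0.55% × 291/365 = $25572.9205
16 Oct – 31 Oct 2031: 16 days at 1.3% → $5832000 × 1.3% × 16/365 = $3323.4411
Total = $33066.6411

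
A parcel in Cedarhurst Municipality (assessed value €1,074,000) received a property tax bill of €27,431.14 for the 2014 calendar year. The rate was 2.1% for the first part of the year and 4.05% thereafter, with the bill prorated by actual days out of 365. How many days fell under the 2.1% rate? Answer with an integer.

Let d = days at the first rate; then 365 − d days at the second rate.
€1,074,000 × [2.1%·d + 4.05%·(365−d)] / 365 = €27,431.14
Solving gives d = 280, so the new rate took effect on 8 October 2014.

280 days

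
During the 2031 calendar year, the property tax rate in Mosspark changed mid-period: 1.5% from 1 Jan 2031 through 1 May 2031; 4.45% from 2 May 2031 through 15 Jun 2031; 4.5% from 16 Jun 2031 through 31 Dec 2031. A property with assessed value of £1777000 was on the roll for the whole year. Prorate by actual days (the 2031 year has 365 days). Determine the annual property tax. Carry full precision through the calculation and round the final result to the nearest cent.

1 Jan – 1 May 2031: 121 days at 1.5% → £1777000 × 1.5% × 121/365 = £8836.3151
2 May – 15 Jun 2031: 45 days at 4.45% → £1777000 × 4.45% × 45/365 = £9749.1575
16 Jun – 31 Dec 2031: 199 days at 4.5% → £1777000 × 4.5% × 199/365 = £43597.3562
Total = £62182.8288

£62182.83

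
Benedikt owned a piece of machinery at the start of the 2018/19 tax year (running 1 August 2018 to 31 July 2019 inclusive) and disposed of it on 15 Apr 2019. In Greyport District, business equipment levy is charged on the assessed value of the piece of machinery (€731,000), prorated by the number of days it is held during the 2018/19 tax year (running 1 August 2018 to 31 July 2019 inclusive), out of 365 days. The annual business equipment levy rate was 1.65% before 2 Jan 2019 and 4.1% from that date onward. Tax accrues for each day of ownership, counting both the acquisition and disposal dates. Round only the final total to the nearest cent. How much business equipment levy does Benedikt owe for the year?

1 Aug 2018 – 1 Jan 2019: 154 days at 1.65% → €731,000 × 1.65% × 154/365 = €5,088.9616
2 Jan – 15 Apr 2019: 104 days at 4.1% → €731,000 × 4.1% × 104/365 = €8,539.6822
Total = €13,628.6438

€13,628.64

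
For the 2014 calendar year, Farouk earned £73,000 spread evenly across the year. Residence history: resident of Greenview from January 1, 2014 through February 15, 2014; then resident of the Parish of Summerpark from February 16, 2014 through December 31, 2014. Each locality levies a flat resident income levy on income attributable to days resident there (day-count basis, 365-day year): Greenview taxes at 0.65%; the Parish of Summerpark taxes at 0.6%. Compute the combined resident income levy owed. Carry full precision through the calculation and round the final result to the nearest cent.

£442.60

Greenview, January 1 – February 15, 2014: 46 days → £73,000 × 0.65% × 46/365 = £59.8000
The Parish of Summerpark, February 16 – December 31, 2014: 319 days → £73,000 × 0.6% × 319/365 = £382.8000
Total = £442.6000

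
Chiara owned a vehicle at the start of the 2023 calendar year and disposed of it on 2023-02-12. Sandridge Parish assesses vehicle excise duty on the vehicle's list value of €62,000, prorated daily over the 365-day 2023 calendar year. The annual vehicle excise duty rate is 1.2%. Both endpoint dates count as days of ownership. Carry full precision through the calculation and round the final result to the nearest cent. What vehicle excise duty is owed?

Days held (2023-01-01 to 2023-02-12): 43 out of 365
Tax = €62,000 × 1.2% × 43/365 = €87.6493

€87.65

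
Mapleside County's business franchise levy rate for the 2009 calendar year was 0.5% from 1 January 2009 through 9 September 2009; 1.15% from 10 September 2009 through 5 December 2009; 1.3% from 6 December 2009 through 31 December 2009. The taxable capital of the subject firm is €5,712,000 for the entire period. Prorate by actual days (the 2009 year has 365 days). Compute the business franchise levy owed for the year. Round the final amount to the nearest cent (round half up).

€40,664.75

1 January – 9 September 2009: 252 days at 0.5% → €5,712,000 × 0.5% × 252/365 = €19,718.1370
10 September – 5 December 2009: 87 days at 1.15% → €5,712,000 × 1.15% × 87/365 = €15,657.1397
6 December – 31 December 2009: 26 days at 1.3% → €5,712,000 × 1.3% × 26/365 = €5,289.4685
Total = €40,664.7452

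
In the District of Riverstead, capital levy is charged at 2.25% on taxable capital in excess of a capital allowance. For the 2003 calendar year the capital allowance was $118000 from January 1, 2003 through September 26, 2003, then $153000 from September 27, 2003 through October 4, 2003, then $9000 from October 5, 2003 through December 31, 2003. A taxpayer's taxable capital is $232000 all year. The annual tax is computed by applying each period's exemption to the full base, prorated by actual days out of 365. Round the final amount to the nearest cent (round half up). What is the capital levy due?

January 1 – September 26, 2003: 269 days, exemption $118000 → ($232000 − $118000) × 2.25% × 269/365 = $1890.3699
September 27 – October 4, 2003: 8 days, exemption $153000 → ($232000 − $153000) × 2.25% × 8/365 = $38.9589
October 5 – December 31, 2003: 88 days, exemption $9000 → ($232000 − $9000) × 2.25% × 88/365 = $1209.6986
Total = $3139.0274

$3139.03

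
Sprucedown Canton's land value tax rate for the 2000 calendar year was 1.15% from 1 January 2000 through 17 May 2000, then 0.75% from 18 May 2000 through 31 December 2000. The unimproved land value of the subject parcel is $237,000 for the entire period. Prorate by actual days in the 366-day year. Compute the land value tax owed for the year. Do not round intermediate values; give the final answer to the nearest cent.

$2,134.94

1 January – 17 May 2000: 138 days at 1.15% → $237,000 × 1.15% × 138/366 = $1,027.6475
18 May – 31 December 2000: 228 days at 0.75% → $237,000 × 0.75% × 228/366 = $1,107.2951
Total = $2,134.9426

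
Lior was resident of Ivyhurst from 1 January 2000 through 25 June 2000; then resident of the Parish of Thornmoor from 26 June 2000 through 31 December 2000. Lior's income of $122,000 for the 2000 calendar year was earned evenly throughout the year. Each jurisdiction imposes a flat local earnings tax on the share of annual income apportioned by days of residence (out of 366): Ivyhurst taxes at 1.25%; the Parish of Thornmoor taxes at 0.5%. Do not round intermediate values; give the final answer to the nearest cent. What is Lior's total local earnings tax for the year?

$1,052.50

Ivyhurst, 1 January – 25 June 2000: 177 days → $122,000 × 1.25% × 177/366 = $737.5000
The Parish of Thornmoor, 26 June – 31 December 2000: 189 days → $122,000 × 0.5% × 189/366 = $315.0000
Total = $1,052.5000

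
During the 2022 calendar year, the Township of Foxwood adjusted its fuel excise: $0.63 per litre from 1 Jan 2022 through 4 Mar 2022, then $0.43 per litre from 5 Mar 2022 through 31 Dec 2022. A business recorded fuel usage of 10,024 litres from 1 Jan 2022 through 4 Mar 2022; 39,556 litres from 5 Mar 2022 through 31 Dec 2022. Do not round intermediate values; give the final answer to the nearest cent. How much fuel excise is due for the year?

$23,324.20

1 Jan – 4 Mar 2022: 10,024 litres at $0.63/litre → $6,315.12
5 Mar – 31 Dec 2022: 39,556 litres at $0.43/litre → $17,009.08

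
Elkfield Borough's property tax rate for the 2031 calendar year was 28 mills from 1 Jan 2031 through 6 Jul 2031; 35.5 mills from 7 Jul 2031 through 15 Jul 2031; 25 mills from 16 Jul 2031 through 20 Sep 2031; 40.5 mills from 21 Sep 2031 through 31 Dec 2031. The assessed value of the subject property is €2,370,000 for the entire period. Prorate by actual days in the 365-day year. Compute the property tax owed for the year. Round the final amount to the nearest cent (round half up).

€73,771.93

1 Jan – 6 Jul 2031: 187 days at 28 mills → €2,370,000 × 2.8% × 187/365 = €33,998.1370
7 Jul – 15 Jul 2031: 9 days at 35.5 mills → €2,370,000 × 3.55% × 9/365 = €2,074.5616
16 Jul – 20 Sep 2031: 67 days at 25 mills → €2,370,000 × 2.5% × 67/365 = €10,876.0274
21 Sep – 31 Dec 2031: 102 days at 40.5 mills → €2,370,000 × 4.05% × 102/365 = €26,823.2055
Total = €73,771.9315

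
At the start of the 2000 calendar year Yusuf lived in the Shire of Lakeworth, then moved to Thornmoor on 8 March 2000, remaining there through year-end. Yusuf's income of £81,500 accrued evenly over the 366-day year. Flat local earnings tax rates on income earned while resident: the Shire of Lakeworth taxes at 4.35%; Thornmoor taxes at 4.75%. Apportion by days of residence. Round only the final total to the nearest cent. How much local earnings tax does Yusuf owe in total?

£3,811.57

The Shire of Lakeworth, 1 January – 7 March 2000: 67 days → £81,500 × 4.35% × 67/366 = £648.9939
Thornmoor, 8 March – 31 December 2000: 299 days → £81,500 × 4.75% × 299/366 = £3,162.5786
Total = £3,811.5724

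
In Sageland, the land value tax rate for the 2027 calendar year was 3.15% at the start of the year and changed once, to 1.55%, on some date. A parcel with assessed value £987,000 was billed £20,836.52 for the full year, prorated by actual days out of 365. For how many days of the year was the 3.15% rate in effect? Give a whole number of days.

128 days

Let d = days at the first rate; then 365 − d days at the second rate.
£987,000 × [3.15%·d + 1.55%·(365−d)] / 365 = £20,836.52
Solving gives d = 128, so the new rate took effect on 9 May 2027.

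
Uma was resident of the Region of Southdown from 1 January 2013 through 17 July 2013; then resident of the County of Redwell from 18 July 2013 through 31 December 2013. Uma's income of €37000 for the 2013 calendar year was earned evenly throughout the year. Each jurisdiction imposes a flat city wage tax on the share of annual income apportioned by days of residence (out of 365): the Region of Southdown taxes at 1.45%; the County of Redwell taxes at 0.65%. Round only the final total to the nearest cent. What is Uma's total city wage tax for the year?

The Region of Southdown, 1 January – 17 July 2013: 198 days → €37000 × 1.45% × 198/365 = €291.0329
The County of Redwell, 18 July – 31 December 2013: 167 days → €37000 × 0.65% × 167/365 = €110.0370
Total = €401.0699

€401.07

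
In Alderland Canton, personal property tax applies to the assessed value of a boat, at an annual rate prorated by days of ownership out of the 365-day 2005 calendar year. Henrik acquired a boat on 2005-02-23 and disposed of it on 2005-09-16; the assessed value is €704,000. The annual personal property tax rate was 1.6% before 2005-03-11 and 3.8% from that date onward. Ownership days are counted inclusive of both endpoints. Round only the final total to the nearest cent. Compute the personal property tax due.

2005-02-23 to 2005-03-10: 16 days at 1.6% → €704,000 × 1.6% × 16/365 = €493.7644
2005-03-11 to 2005-09-16: 190 days at 3.8% → €704,000 × 3.8% × 190/365 = €13,925.6986
Total = €14,419.4630

€14,419.46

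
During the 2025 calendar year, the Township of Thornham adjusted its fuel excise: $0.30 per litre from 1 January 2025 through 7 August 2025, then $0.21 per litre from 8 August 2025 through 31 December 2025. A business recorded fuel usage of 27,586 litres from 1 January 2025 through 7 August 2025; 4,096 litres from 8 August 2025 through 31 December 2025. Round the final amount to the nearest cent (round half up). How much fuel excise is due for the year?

$9135.96

1 January – 7 August 2025: 27,586 litres at $0.30/litre → $8275.80
8 August – 31 December 2025: 4,096 litres at $0.21/litre → $860.16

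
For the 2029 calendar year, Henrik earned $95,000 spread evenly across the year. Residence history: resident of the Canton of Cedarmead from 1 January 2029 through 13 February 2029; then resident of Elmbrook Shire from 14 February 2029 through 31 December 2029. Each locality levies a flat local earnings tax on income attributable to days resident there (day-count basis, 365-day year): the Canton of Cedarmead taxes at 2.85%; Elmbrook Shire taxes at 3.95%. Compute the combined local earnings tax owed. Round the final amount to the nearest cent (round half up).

$3,626.53

The Canton of Cedarmead, 1 January – 13 February 2029: 44 days → $95,000 × 2.85% × 44/365 = $326.3836
Elmbrook Shire, 14 February – 31 December 2029: 321 days → $95,000 × 3.95% × 321/365 = $3,300.1438
Total = $3,626.5274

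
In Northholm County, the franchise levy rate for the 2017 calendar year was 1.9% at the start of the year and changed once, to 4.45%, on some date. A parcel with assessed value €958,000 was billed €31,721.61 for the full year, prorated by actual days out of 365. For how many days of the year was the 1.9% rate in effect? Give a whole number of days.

Let d = days at the first rate; then 365 − d days at the second rate.
€958,000 × [1.9%·d + 4.45%·(365−d)] / 365 = €31,721.61
Solving gives d = 163, so the new rate took effect on 13 June 2017.

163 days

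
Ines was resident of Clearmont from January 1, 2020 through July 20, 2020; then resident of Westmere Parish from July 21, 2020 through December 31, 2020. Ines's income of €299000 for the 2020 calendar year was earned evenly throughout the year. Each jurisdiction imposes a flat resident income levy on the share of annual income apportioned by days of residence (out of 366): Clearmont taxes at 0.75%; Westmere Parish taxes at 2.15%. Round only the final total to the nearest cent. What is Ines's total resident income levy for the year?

Clearmont, January 1 – July 20, 2020: 202 days → €299000 × 0.75% × 202/366 = €1237.6639
Westmere Parish, July 21 – December 31, 2020: 164 days → €299000 × 2.15% × 164/366 = €2880.5301
Total = €4118.1940

€4118.19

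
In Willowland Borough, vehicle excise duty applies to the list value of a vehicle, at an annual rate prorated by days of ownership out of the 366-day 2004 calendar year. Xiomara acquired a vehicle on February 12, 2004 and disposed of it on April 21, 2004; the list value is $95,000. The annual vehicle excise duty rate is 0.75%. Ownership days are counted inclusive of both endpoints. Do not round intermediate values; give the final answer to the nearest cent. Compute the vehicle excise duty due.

$136.27

Days held (February 12 – April 21, 2004): 70 out of 366
Tax = $95,000 × 0.75% × 70/366 = $136.2705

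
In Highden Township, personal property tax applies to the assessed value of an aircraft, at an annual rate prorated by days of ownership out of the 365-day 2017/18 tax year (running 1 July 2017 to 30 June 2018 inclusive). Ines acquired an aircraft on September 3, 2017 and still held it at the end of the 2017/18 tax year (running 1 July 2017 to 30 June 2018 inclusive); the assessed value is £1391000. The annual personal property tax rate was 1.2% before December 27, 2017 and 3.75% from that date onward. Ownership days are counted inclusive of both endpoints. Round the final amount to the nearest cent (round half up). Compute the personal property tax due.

£31840.56

September 3 – December 26, 2017: 115 days at 1.2% → £1391000 × 1.2% × 115/365 = £5259.1233
December 27, 2017 – June 30, 2018: 186 days at 3.75% → £1391000 × 3.75% × 186/365 = £26581.4384
Total = £31840.5616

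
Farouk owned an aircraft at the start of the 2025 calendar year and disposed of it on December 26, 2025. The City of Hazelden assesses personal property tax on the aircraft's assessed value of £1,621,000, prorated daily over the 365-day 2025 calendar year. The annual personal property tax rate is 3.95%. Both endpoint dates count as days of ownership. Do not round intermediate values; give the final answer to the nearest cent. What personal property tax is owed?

Days held (January 1 – December 26, 2025): 360 out of 365
Tax = £1,621,000 × 3.95% × 360/365 = £63,152.3836

£63,152.38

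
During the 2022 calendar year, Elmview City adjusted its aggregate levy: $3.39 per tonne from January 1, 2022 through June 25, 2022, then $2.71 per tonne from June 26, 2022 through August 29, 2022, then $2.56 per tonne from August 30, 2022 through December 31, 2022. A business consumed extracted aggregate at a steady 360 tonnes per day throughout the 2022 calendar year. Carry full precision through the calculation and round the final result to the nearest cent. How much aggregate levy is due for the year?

$392,482.80

January 1 – June 25, 2022: 176 days × 360 tonnes/day = 63,360 tonnes at $3.39/tonne → $214,790.40
June 26 – August 29, 2022: 65 days × 360 tonnes/day = 23,400 tonnes at $2.71/tonne → $63,414.00
August 30 – December 31, 2022: 124 days × 360 tonnes/day = 44,640 tonnes at $2.56/tonne → $114,278.40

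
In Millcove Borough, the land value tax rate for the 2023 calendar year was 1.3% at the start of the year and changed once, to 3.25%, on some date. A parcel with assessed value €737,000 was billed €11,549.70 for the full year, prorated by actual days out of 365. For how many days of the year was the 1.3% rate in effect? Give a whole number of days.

315 days

Let d = days at the first rate; then 365 − d days at the second rate.
€737,000 × [1.3%·d + 3.25%·(365−d)] / 365 = €11,549.70
Solving gives d = 315, so the new rate took effect on 12 November 2023.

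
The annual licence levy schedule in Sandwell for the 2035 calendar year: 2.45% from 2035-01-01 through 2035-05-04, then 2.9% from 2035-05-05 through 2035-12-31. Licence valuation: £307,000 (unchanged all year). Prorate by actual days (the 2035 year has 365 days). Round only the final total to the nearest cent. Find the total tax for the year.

2035-01-01 to 2035-05-04: 124 days at 2.45% → £307,000 × 2.45% × 124/365 = £2,555.2493
2035-05-05 to 2035-12-31: 241 days at 2.9% → £307,000 × 2.9% × 241/365 = £5,878.4192
Total = £8,433.6685

£8,433.67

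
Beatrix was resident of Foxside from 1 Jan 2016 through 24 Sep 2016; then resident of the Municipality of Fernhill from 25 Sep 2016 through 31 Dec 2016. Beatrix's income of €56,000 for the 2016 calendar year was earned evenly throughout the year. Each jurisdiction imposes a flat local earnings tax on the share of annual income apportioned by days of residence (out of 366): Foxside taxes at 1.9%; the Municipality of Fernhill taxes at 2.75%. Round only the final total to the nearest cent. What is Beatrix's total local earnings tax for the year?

Foxside, 1 Jan – 24 Sep 2016: 268 days → €56,000 × 1.9% × 268/366 = €779.1038
The Municipality of Fernhill, 25 Sep – 31 Dec 2016: 98 days → €56,000 × 2.75% × 98/366 = €412.3497
Total = €1,191.4536

€1,191.45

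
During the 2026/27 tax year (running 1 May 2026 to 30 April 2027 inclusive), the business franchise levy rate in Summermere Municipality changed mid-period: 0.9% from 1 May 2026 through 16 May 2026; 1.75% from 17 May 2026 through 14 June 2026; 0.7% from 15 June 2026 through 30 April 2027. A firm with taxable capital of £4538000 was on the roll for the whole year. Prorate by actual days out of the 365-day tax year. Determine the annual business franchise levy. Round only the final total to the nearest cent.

£35949.66

1 May – 16 May 2026: 16 days at 0.9% → £4538000 × 0.9% × 16/365 = £1790.3342
17 May – 14 June 2026: 29 days at 1.75% → £4538000 × 1.75% × 29/365 = £6309.6849
15 June 2026 – 30 April 2027: 320 days at 0.7% → £4538000 × 0.7% × 320/365 = £27849.6438
Total = £35949.6630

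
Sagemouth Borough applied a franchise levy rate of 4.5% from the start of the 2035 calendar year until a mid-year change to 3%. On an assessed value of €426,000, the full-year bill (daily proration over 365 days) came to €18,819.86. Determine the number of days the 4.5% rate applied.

345 days

Let d = days at the first rate; then 365 − d days at the second rate.
€426,000 × [4.5%·d + 3%·(365−d)] / 365 = €18,819.86
Solving gives d = 345, so the new rate took effect on 12 December 2035.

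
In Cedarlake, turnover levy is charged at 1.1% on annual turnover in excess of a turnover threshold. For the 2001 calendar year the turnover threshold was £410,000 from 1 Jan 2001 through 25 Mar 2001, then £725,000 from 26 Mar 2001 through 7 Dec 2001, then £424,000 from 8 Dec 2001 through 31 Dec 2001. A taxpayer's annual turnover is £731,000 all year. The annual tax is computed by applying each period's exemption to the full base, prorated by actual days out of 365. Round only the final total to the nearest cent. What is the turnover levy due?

1 Jan – 25 Mar 2001: 84 days, exemption £410,000 → (£731,000 − £410,000) × 1.1% × 84/365 = £812.6137
26 Mar – 7 Dec 2001: 257 days, exemption £725,000 → (£731,000 − £725,000) × 1.1% × 257/365 = £46.4712
8 Dec – 31 Dec 2001: 24 days, exemption £424,000 → (£731,000 − £424,000) × 1.1% × 24/365 = £222.0493
Total = £1,081.1342

£1,081.13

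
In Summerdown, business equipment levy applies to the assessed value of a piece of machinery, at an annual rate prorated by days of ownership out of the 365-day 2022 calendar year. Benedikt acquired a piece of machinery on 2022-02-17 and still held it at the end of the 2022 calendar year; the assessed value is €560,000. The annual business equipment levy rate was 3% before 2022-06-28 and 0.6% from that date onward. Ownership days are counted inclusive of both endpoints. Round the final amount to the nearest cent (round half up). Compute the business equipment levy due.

2022-02-17 to 2022-06-27: 131 days at 3% → €560,000 × 3% × 131/365 = €6,029.5890
2022-06-28 to 2022-12-31: 187 days at 0.6% → €560,000 × 0.6% × 187/365 = €1,721.4247
Total = €7,751.0137

€7,751.01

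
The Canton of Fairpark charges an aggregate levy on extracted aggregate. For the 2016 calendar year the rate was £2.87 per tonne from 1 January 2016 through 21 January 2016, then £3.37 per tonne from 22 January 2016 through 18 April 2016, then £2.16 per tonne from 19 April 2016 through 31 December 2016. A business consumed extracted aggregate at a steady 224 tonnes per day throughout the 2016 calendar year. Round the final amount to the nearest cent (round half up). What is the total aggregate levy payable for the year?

1 January – 21 January 2016: 21 days × 224 tonnes/day = 4,704 tonnes at £2.87/tonne → £13500.48
22 January – 18 April 2016: 88 days × 224 tonnes/day = 19,712 tonnes at £3.37/tonne → £66429.44
19 April – 31 December 2016: 257 days × 224 tonnes/day = 57,568 tonnes at £2.16/tonne → £124346.88

£204276.80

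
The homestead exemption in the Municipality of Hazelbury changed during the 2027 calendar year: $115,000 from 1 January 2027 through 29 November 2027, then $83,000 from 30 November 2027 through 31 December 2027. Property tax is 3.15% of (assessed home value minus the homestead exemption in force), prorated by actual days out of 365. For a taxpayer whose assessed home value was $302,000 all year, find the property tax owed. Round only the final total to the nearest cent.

$5,978.87

1 January – 29 November 2027: 333 days, exemption $115,000 → ($302,000 − $115,000) × 3.15% × 333/365 = $5,374.0726
30 November – 31 December 2027: 32 days, exemption $83,000 → ($302,000 − $83,000) × 3.15% × 32/365 = $604.8000
Total = $5,978.8726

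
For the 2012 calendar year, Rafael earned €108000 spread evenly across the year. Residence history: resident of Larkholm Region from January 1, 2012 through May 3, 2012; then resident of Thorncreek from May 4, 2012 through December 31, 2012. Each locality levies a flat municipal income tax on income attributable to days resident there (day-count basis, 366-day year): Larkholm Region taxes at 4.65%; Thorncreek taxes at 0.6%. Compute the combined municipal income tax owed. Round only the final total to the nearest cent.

Larkholm Region, January 1 – May 3, 2012: 124 days → €108000 × 4.65% × 124/366 = €1701.4426
Thorncreek, May 4 – December 31, 2012: 242 days → €108000 × 0.6% × 242/366 = €428.4590
Total = €2129.9016

€2129.90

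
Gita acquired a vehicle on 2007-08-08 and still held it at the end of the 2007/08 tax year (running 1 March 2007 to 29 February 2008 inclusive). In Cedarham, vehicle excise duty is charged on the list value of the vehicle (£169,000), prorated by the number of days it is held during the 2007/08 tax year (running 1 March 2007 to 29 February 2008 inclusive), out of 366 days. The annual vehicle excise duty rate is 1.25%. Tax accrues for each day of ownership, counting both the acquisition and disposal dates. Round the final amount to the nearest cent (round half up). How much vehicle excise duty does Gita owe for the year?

Days held (2007-08-08 to 2008-02-29): 206 out of 366
Tax = £169,000 × 1.25% × 206/366 = £1,189.0027

£1,189.00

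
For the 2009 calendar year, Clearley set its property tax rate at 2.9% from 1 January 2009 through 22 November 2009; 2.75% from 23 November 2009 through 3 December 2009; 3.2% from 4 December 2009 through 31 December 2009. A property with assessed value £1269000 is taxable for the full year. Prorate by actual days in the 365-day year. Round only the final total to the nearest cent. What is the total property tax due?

1 January – 22 November 2009: 326 days at 2.9% → £1269000 × 2.9% × 326/365 = £32868.8384
23 November – 3 December 2009: 11 days at 2.75% → £1269000 × 2.75% × 11/365 = £1051.7055
4 December – 31 December 2009: 28 days at 3.2% → £1269000 × 3.2% × 28/365 = £3115.1342
Total = £37035.6781

£37035.68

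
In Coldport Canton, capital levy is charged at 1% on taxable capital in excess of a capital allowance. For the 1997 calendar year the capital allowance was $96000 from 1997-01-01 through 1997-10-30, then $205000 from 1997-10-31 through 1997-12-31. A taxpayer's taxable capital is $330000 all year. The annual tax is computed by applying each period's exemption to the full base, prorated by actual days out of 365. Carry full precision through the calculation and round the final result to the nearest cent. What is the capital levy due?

1997-01-01 to 1997-10-30: 303 days, exemption $96000 → ($330000 − $96000) × 1% × 303/365 = $1942.5205
1997-10-31 to 1997-12-31: 62 days, exemption $205000 → ($330000 − $205000) × 1% × 62/365 = $212.3288
Total = $2154.8493

$2154.85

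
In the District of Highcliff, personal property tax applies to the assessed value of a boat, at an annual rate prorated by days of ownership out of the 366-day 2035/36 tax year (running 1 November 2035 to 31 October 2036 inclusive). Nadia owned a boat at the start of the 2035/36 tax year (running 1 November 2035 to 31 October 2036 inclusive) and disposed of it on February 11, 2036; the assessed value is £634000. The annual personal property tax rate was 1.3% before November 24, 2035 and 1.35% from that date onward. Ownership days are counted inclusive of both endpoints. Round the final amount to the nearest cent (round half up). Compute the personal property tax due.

£2388.76

November 1 – November 23, 2035: 23 days at 1.3% → £634000 × 1.3% × 23/366 = £517.9399
November 24, 2035 – February 11, 2036: 80 days at 1.35% → £634000 × 1.35% × 80/366 = £1870.8197
Total = £2388.7596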